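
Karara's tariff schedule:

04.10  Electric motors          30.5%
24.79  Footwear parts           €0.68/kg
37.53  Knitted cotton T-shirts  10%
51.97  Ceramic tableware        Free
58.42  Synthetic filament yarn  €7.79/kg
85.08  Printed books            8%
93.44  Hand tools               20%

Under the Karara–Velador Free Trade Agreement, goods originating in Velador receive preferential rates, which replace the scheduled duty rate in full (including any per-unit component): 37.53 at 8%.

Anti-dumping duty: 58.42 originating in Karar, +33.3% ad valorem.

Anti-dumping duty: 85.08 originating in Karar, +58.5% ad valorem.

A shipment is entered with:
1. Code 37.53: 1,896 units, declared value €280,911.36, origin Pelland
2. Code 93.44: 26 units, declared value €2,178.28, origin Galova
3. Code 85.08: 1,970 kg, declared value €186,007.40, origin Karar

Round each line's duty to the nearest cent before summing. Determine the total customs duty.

Line 1 (37.53, Pelland, 1,896 units, €280,911.36):
Base rate for 37.53 is 10%.
37.53 has an FTA preferential rate, but origin Pelland is not Velador; base rate stands.
Duty = €280,911.36 × 10% = €28,091.14.
Line 2 (93.44, Galova, 26 units, €2,178.28):
Base rate for 93.44 is 20%.
Duty = €2,178.28 × 20% = €435.66.
Line 3 (85.08, Karar, 1,970 kg, €186,007.40):
Base rate for 85.08 is 8%.
Additional duty on 85.08 from Karar: +58.5%. Applied ad valorem rate: 8% + 58.5% = 66.5%.
Duty = €186,007.40 × 66.5% = €123,694.92.
Total = €28,091.14 + €435.66 + €123,694.92 = €152,221.72.

€152,221.72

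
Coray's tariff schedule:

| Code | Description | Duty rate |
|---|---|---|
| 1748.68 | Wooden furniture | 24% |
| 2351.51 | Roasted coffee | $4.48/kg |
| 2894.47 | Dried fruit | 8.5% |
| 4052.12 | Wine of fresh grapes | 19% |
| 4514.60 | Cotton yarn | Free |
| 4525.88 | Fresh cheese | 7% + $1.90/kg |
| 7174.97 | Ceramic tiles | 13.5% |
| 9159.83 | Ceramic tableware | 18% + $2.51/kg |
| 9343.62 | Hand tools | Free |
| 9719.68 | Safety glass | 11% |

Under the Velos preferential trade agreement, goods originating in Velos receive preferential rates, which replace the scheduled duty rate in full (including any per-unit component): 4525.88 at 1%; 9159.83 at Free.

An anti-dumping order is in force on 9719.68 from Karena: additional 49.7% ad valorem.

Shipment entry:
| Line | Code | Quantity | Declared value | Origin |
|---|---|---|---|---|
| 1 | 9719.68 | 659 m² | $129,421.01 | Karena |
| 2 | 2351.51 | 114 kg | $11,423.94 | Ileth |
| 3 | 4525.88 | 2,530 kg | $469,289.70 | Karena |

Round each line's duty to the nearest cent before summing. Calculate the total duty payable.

Line 1 (9719.68, Karena, 659 m², $129,421.01):
Base rate for 9719.68 is 11%.
Additional duty on 9719.68 from Karena: +49.7%. Applied ad valorem rate: 11% + 49.7% = 60.7%.
Duty = $129,421.01 × 60.7% = $78,558.55.
Line 2 (2351.51, Ileth, 114 kg, $11,423.94):
Base rate for 2351.51 is $4.48/kg.
Duty = 114 × $4.48 = $510.72.
Line 3 (4525.88, Karena, 2,530 kg, $469,289.70):
Base rate for 4525.88 is 7% + $1.90/kg.
4525.88 has an FTA preferential rate, but origin Karena is not Velos; base rate stands.
Duty = $469,289.70 × 7% + 2,530 × $1.90 = $37,657.28.
Total = $78,558.55 + $510.72 + $37,657.28 = $116,726.55.

$116,726.55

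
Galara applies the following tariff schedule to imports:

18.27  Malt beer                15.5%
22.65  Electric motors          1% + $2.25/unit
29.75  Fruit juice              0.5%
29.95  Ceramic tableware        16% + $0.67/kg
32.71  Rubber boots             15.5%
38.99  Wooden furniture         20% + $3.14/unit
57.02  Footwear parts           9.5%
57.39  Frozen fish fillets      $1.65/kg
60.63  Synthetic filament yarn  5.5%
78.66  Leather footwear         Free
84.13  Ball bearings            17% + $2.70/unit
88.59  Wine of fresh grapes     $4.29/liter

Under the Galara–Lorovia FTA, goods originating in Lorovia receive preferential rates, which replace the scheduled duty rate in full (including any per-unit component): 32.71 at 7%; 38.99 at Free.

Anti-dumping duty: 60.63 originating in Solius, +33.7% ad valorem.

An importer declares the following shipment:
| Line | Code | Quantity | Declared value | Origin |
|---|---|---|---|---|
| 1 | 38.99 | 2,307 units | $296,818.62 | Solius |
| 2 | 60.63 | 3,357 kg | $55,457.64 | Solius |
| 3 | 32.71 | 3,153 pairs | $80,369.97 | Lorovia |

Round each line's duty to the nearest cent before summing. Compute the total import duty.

$93,972.99

Line 1 (38.99, Solius, 2,307 units, $296,818.62):
Base rate for 38.99 is 20% + $3.14/unit.
38.99 has an FTA preferential rate, but origin Solius is not Lorovia; base rate stands.
Duty = $296,818.62 × 20% + 2,307 × $3.14 = $66,607.70.
Line 2 (60.63, Solius, 3,357 kg, $55,457.64):
Base rate for 60.63 is 5.5%.
Additional duty on 60.63 from Solius: +33.7%. Applied ad valorem rate: 5.5% + 33.7% = 39.2%.
Duty = $55,457.64 × 39.2% = $21,739.39.
Line 3 (32.71, Lorovia, 3,153 pairs, $80,369.97):
Base rate for 32.71 is 15.5%.
Origin Lorovia qualifies under the Galara–Lorovia agreement and 32.71 is covered: preferential rate 7% applies instead.
Duty = $80,369.97 × 7% = $5,625.90.
Total = $66,607.70 + $21,739.39 + $5,625.90 = $93,972.99.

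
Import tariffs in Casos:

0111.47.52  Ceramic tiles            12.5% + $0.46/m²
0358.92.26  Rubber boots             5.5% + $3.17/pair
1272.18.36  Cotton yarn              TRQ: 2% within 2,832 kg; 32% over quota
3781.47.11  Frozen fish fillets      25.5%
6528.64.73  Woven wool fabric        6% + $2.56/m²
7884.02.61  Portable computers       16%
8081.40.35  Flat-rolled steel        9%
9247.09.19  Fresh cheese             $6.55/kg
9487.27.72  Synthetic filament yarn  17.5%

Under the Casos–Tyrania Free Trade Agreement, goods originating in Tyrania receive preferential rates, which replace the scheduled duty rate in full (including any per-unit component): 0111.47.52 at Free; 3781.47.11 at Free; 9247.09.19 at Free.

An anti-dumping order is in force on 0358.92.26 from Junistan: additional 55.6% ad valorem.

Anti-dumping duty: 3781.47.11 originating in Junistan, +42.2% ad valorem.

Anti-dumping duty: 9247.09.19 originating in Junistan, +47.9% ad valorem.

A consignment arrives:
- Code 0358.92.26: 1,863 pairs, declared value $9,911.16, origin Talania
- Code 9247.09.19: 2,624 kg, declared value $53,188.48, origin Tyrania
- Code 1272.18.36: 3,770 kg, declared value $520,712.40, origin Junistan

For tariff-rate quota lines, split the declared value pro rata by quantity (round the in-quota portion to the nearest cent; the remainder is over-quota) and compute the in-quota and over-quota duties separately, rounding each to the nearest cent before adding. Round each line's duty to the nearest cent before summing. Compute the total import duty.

$55,732.04

Line 1 (0358.92.26, Talania, 1,863 pairs, $9,911.16):
Base rate for 0358.92.26 is 5.5% + $3.17/pair.
The additional-duty order on 0358.92.26 targets Junistan, not Talania; it does not apply.
Duty = $9,911.16 × 5.5% + 1,863 × $3.17 = $6,450.82.
Line 2 (9247.09.19, Tyrania, 2,624 kg, $53,188.48):
Base rate for 9247.09.19 is $6.55/kg.
Origin Tyrania qualifies under the Casos–Tyrania agreement and 9247.09.19 is covered: preferential rate Free applies instead.
The additional-duty order on 9247.09.19 targets Junistan, not Tyrania; it does not apply.
Duty = $53,188.48 × 0% = $0.00.
Line 3 (1272.18.36, Junistan, 3,770 kg, $520,712.40):
Code 1272.18.36 is under a tariff-rate quota (threshold 2,832 kg). In-quota: 2,832 kg at 2%; over-quota: 938 kg at 32%.
Pro-rata value split: in-quota = $520,712.40 × 2,832/3,770 = $391,155.84; over-quota = $520,712.40 − $391,155.84 = $129,556.56.
In-quota duty = $391,155.84 × 2% = $7,823.12. Over-quota duty = $129,556.56 × 32% = $41,458.10.
Line duty = $7,823.12 + $41,458.10 = $49,281.22.
Total = $6,450.82 + $0.00 + $49,281.22 = $55,732.04.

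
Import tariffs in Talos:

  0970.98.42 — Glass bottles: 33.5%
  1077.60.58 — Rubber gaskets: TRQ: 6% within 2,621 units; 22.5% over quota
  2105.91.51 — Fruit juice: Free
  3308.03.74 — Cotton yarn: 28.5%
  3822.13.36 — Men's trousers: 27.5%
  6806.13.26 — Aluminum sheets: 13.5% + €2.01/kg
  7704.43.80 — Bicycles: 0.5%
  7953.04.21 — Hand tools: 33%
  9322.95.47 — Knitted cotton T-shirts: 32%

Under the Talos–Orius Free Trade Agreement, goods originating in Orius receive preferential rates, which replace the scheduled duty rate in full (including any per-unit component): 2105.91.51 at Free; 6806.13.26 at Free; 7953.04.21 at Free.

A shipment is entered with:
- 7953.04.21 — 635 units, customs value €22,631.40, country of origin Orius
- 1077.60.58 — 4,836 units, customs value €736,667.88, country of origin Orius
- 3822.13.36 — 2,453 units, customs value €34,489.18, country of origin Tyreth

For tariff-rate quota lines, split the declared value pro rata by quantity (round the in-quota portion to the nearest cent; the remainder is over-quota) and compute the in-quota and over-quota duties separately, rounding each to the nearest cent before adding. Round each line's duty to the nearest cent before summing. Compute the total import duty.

Line 1 (7953.04.21, Orius, 635 units, €22,631.40):
Base rate for 7953.04.21 is 33%.
Origin Orius qualifies under the Talos–Orius agreement and 7953.04.21 is covered: preferential rate Free applies instead.
Duty = €22,631.40 × 0% = €0.00.
Line 2 (1077.60.58, Orius, 4,836 units, €736,667.88):
Code 1077.60.58 is under a tariff-rate quota (threshold 2,621 units). In-quota: 2,621 units at 6%; over-quota: 2,215 units at 22.5%.
Pro-rata value split: in-quota = €736,667.88 × 2,621/4,836 = €399,256.93; over-quota = €736,667.88 − €399,256.93 = €337,410.95.
In-quota duty = €399,256.93 × 6% = €23,955.42. Over-quota duty = €337,410.95 × 22.5% = €75,917.46.
Line duty = €23,955.42 + €75,917.46 = €99,872.88.
Line 3 (3822.13.36, Tyreth, 2,453 units, €34,489.18):
Base rate for 3822.13.36 is 27.5%.
Duty = €34,489.18 × 27.5% = €9,484.52.
Total = €0.00 + €99,872.88 + €9,484.52 = €109,357.40.

€109,357.40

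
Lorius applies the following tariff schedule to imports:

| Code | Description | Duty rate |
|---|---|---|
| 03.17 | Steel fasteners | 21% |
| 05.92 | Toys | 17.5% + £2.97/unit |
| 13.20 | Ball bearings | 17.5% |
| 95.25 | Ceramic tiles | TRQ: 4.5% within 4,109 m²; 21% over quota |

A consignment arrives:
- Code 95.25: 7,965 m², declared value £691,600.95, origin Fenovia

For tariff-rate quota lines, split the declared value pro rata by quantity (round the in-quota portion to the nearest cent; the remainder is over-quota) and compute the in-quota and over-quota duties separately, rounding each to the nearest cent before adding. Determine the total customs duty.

£86,366.76

Line 1 (95.25, Fenovia, 7,965 m², £691,600.95):
Code 95.25 is under a tariff-rate quota (threshold 4,109 m²). In-quota: 4,109 m² at 4.5%; over-quota: 3,856 m² at 21%.
Pro-rata value split: in-quota = £691,600.95 × 4,109/7,965 = £356,784.47; over-quota = £691,600.95 − £356,784.47 = £334,816.48.
In-quota duty = £356,784.47 × 4.5% = £16,055.30. Over-quota duty = £334,816.48 × 21% = £70,311.46.
Line duty = £16,055.30 + £70,311.46 = £86,366.76.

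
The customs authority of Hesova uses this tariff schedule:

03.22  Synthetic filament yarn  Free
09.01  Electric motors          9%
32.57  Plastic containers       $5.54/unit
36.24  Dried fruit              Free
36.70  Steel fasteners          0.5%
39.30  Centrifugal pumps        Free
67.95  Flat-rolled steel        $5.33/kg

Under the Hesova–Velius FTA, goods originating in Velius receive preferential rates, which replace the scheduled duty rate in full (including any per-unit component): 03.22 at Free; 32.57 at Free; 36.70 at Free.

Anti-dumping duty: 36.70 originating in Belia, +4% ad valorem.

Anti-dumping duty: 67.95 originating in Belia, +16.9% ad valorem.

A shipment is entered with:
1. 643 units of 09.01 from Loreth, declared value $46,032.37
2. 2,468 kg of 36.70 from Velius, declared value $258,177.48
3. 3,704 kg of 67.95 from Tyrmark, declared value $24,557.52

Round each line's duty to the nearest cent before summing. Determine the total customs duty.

$23,885.23

Line 1 (09.01, Loreth, 643 units, $46,032.37):
Base rate for 09.01 is 9%.
Duty = $46,032.37 × 9% = $4,142.91.
Line 2 (36.70, Velius, 2,468 kg, $258,177.48):
Base rate for 36.70 is 0.5%.
Origin Velius qualifies under the Hesova–Velius agreement and 36.70 is covered: preferential rate Free applies instead.
The additional-duty order on 36.70 targets Belia, not Velius; it does not apply.
Duty = $258,177.48 × 0% = $0.00.
Line 3 (67.95, Tyrmark, 3,704 kg, $24,557.52):
Base rate for 67.95 is $5.33/kg.
The additional-duty order on 67.95 targets Belia, not Tyrmark; it does not apply.
Duty = 3,704 × $5.33 = $19,742.32.
Total = $4,142.91 + $0.00 + $19,742.32 = $23,885.23.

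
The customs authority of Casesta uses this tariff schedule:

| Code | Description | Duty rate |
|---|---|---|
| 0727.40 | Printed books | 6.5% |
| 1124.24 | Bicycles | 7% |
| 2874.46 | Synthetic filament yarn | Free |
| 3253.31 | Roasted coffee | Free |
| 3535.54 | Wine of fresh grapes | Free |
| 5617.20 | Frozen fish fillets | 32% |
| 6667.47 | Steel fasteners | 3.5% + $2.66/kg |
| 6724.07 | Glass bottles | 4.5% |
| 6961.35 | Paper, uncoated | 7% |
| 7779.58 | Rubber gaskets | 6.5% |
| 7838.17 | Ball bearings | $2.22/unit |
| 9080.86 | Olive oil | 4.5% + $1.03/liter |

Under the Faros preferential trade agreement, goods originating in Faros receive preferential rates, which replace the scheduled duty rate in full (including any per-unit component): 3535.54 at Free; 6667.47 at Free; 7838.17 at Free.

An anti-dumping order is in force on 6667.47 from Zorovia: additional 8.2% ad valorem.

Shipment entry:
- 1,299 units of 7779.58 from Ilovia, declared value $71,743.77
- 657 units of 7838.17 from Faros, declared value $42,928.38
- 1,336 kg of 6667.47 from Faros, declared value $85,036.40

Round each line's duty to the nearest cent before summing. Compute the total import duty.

Line 1 (7779.58, Ilovia, 1,299 units, $71,743.77):
Base rate for 7779.58 is 6.5%.
Duty = $71,743.77 × 6.5% = $4,663.35.
Line 2 (7838.17, Faros, 657 units, $42,928.38):
Base rate for 7838.17 is $2.22/unit.
Origin Faros qualifies under the Casesta–Faros agreement and 7838.17 is covered: preferential rate Free applies instead.
Duty = $42,928.38 × 0% = $0.00.
Line 3 (6667.47, Faros, 1,336 kg, $85,036.40):
Base rate for 6667.47 is 3.5% + $2.66/kg.
Origin Faros qualifies under the Casesta–Faros agreement and 6667.47 is covered: preferential rate Free applies instead.
The additional-duty order on 6667.47 targets Zorovia, not Faros; it does not apply.
Duty = $85,036.40 × 0% = $0.00.
Total = $4,663.35 + $0.00 + $0.00 = $4,663.35.

$4,663.35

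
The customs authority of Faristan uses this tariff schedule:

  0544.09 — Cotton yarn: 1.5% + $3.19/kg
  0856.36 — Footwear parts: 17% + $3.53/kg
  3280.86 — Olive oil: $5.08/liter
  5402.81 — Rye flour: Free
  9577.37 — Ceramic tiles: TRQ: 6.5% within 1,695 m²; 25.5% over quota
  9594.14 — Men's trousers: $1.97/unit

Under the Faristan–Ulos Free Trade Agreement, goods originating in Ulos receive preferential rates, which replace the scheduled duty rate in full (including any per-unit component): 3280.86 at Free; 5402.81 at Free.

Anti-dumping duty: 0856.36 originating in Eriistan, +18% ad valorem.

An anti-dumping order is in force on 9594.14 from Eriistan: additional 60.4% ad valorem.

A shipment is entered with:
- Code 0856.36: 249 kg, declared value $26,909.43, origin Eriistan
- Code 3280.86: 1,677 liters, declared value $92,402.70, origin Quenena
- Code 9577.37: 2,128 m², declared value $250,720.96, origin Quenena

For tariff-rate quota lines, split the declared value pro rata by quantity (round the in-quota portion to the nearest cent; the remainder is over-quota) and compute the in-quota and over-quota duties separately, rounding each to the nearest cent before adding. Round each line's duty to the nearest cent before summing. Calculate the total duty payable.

$44,806.35

Line 1 (0856.36, Eriistan, 249 kg, $26,909.43):
Base rate for 0856.36 is 17% + $3.53/kg.
Additional duty on 0856.36 from Eriistan: +18%. Applied ad valorem rate: 17% + 18% = 35%.
Duty = $26,909.43 × 35% + 249 × $3.53 = $10,297.27.
Line 2 (3280.86, Quenena, 1,677 liters, $92,402.70):
Base rate for 3280.86 is $5.08/liter.
3280.86 has an FTA preferential rate, but origin Quenena is not Ulos; base rate stands.
Duty = 1,677 × $5.08 = $8,519.16.
Line 3 (9577.37, Quenena, 2,128 m², $250,720.96):
Code 9577.37 is under a tariff-rate quota (threshold 1,695 m²). In-quota: 1,695 m² at 6.5%; over-quota: 433 m² at 25.5%.
Pro-rata value split: in-quota = $250,720.96 × 1,695/2,128 = $199,704.90; over-quota = $250,720.96 − $199,704.90 = $51,016.06.
In-quota duty = $199,704.90 × 6.5% = $12,980.82. Over-quota duty = $51,016.06 × 25.5% = $13,009.10.
Line duty = $12,980.82 + $13,009.10 = $25,989.92.
Total = $10,297.27 + $8,519.16 + $25,989.92 = $44,806.35.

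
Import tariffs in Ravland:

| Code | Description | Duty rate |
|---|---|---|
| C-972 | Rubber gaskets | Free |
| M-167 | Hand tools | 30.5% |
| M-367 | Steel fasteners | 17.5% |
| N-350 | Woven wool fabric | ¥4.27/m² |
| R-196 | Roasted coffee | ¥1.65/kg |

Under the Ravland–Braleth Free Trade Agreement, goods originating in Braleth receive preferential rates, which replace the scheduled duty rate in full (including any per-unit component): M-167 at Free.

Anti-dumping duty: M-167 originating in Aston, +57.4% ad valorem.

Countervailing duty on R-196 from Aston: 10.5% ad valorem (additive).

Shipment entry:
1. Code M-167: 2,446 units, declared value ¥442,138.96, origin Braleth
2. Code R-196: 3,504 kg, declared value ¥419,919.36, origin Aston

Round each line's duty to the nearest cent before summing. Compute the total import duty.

¥49,873.13

Line 1 (M-167, Braleth, 2,446 units, ¥442,138.96):
Base rate for M-167 is 30.5%.
Origin Braleth qualifies under the Ravland–Braleth agreement and M-167 is covered: preferential rate Free applies instead.
The additional-duty order on M-167 targets Aston, not Braleth; it does not apply.
Duty = ¥442,138.96 × 0% = ¥0.00.
Line 2 (R-196, Aston, 3,504 kg, ¥419,919.36):
Base rate for R-196 is ¥1.65/kg.
Additional duty on R-196 from Aston: +10.5% ad valorem. Applied ad valorem rate = 10.5%.
Duty = ¥419,919.36 × 10.5% + 3,504 × ¥1.65 = ¥49,873.13.
Total = ¥0.00 + ¥49,873.13 = ¥49,873.13.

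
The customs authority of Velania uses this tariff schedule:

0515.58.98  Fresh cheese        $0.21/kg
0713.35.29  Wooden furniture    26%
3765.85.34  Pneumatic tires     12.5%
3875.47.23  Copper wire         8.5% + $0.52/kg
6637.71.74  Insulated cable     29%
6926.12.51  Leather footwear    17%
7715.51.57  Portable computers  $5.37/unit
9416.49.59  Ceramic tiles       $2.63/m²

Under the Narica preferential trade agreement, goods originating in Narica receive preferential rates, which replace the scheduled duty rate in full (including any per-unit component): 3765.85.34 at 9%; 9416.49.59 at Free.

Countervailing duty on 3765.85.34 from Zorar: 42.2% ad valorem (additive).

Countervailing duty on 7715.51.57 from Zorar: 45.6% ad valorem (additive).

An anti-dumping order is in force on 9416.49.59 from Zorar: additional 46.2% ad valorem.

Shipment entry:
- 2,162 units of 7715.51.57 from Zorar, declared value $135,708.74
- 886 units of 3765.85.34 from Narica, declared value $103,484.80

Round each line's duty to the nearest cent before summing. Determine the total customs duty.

Line 1 (7715.51.57, Zorar, 2,162 units, $135,708.74):
Base rate for 7715.51.57 is $5.37/unit.
Additional duty on 7715.51.57 from Zorar: +45.6% ad valorem. Applied ad valorem rate = 45.6%.
Duty = $135,708.74 × 45.6% + 2,162 × $5.37 = $73,493.13.
Line 2 (3765.85.34, Narica, 886 units, $103,484.80):
Base rate for 3765.85.34 is 12.5%.
Origin Narica qualifies under the Velania–Narica agreement and 3765.85.34 is covered: preferential rate 9% applies instead.
The additional-duty order on 3765.85.34 targets Zorar, not Narica; it does not apply.
Duty = $103,484.80 × 9% = $9,313.63.
Total = $73,493.13 + $9,313.63 = $82,806.76.

$82,806.76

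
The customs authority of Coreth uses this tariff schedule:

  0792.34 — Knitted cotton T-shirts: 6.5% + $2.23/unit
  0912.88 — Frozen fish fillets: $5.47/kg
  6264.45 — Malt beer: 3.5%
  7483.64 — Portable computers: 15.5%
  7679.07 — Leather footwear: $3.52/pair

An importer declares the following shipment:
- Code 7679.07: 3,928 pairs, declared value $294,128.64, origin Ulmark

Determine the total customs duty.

Line 1 (7679.07, Ulmark, 3,928 pairs, $294,128.64):
Base rate for 7679.07 is $3.52/pair.
Duty = 3,928 × $3.52 = $13,826.56.

$13,826.56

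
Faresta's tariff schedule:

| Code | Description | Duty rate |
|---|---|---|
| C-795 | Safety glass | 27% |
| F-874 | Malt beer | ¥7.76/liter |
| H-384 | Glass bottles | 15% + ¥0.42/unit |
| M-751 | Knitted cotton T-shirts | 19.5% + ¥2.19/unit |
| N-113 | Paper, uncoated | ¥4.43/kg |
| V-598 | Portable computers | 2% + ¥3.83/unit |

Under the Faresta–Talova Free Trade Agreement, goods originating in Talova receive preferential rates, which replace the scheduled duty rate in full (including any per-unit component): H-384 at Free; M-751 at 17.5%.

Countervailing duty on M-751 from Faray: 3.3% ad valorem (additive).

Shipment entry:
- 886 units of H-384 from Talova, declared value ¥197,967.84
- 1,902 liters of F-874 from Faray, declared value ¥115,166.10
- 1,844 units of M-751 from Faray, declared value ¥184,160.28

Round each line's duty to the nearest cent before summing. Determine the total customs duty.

¥60,786.42

Line 1 (H-384, Talova, 886 units, ¥197,967.84):
Base rate for H-384 is 15% + ¥0.42/unit.
Origin Talova qualifies under the Faresta–Talova agreement and H-384 is covered: preferential rate Free applies instead.
Duty = ¥197,967.84 × 0% = ¥0.00.
Line 2 (F-874, Faray, 1,902 liters, ¥115,166.10):
Base rate for F-874 is ¥7.76/liter.
Duty = 1,902 × ¥7.76 = ¥14,759.52.
Line 3 (M-751, Faray, 1,844 units, ¥184,160.28):
Base rate for M-751 is 19.5% + ¥2.19/unit.
M-751 has an FTA preferential rate, but origin Faray is not Talova; base rate stands.
Additional duty on M-751 from Faray: +3.3%. Applied ad valorem rate: 19.5% + 3.3% = 22.8%.
Duty = ¥184,160.28 × 22.8% + 1,844 × ¥2.19 = ¥46,026.90.
Total = ¥0.00 + ¥14,759.52 + ¥46,026.90 = ¥60,786.42.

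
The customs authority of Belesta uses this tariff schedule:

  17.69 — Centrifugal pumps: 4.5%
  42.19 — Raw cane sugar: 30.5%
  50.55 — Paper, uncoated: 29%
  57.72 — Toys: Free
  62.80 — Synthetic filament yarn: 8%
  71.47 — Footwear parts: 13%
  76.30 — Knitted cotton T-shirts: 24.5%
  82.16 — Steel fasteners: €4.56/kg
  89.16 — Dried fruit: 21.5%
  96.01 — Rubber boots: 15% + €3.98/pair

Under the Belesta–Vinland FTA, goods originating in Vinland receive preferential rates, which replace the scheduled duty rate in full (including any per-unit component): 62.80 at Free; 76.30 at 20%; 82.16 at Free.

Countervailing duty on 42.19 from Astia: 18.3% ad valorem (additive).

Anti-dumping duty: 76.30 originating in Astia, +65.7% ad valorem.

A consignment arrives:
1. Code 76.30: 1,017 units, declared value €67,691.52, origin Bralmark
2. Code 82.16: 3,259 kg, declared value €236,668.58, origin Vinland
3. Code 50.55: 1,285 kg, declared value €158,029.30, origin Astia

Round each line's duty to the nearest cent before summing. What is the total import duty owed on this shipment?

€62,412.92

Line 1 (76.30, Bralmark, 1,017 units, €67,691.52):
Base rate for 76.30 is 24.5%.
76.30 has an FTA preferential rate, but origin Bralmark is not Vinland; base rate stands.
The additional-duty order on 76.30 targets Astia, not Bralmark; it does not apply.
Duty = €67,691.52 × 24.5% = €16,584.42.
Line 2 (82.16, Vinland, 3,259 kg, €236,668.58):
Base rate for 82.16 is €4.56/kg.
Origin Vinland qualifies under the Belesta–Vinland agreement and 82.16 is covered: preferential rate Free applies instead.
Duty = €236,668.58 × 0% = €0.00.
Line 3 (50.55, Astia, 1,285 kg, €158,029.30):
Base rate for 50.55 is 29%.
Duty = €158,029.30 × 29% = €45,828.50.
Total = €16,584.42 + €0.00 + €45,828.50 = €62,412.92.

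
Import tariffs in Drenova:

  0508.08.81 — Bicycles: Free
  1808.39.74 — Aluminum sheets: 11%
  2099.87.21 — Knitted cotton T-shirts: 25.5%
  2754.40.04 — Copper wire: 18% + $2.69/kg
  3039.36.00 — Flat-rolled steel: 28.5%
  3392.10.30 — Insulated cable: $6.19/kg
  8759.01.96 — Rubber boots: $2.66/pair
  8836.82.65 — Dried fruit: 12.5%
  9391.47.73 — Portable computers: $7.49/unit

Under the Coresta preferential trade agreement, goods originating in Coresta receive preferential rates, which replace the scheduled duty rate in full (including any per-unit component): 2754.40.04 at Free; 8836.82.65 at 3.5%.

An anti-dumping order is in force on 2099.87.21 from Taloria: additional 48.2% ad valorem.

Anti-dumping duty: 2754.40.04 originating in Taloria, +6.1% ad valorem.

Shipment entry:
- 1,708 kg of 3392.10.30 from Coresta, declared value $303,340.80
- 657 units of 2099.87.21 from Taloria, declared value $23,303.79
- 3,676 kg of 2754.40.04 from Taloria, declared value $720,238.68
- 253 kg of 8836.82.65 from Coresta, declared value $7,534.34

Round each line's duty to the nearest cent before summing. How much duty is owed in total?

$211,477.07

Line 1 (3392.10.30, Coresta, 1,708 kg, $303,340.80):
Base rate for 3392.10.30 is $6.19/kg.
Origin Coresta is the FTA partner but 3392.10.30 is not on the preference list; base rate stands.
Duty = 1,708 × $6.19 = $10,572.52.
Line 2 (2099.87.21, Taloria, 657 units, $23,303.79):
Base rate for 2099.87.21 is 25.5%.
Additional duty on 2099.87.21 from Taloria: +48.2%. Applied ad valorem rate: 25.5% + 48.2% = 73.7%.
Duty = $23,303.79 × 73.7% = $17,174.89.
Line 3 (2754.40.04, Taloria, 3,676 kg, $720,238.68):
Base rate for 2754.40.04 is 18% + $2.69/kg.
2754.40.04 has an FTA preferential rate, but origin Taloria is not Coresta; base rate stands.
Additional duty on 2754.40.04 from Taloria: +6.1%. Applied ad valorem rate: 18% + 6.1% = 24.1%.
Duty = $720,238.68 × 24.1% + 3,676 × $2.69 = $183,465.96.
Line 4 (8836.82.65, Coresta, 253 kg, $7,534.34):
Base rate for 8836.82.65 is 12.5%.
Origin Coresta qualifies under the Drenova–Coresta agreement and 8836.82.65 is covered: preferential rate 3.5% applies instead.
Duty = $7,534.34 × 3.5% = $263.70.
Total = $10,572.52 + $17,174.89 + $183,465.96 + $263.70 = $211,477.07.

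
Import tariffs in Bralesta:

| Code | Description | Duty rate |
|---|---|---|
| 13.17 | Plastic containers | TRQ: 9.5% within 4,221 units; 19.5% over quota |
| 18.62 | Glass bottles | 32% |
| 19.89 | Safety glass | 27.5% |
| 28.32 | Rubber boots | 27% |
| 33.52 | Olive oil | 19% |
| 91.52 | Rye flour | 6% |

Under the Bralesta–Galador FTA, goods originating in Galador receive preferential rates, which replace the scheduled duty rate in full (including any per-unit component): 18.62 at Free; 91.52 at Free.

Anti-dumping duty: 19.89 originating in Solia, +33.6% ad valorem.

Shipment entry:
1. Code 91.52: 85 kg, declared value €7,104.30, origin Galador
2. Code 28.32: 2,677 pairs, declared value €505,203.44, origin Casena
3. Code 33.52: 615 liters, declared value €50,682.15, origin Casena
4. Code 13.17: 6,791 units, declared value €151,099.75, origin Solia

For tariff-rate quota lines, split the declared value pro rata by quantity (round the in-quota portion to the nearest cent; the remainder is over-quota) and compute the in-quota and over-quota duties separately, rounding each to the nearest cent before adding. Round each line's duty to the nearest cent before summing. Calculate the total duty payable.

Line 1 (91.52, Galador, 85 kg, €7,104.30):
Base rate for 91.52 is 6%.
Origin Galador qualifies under the Bralesta–Galador agreement and 91.52 is covered: preferential rate Free applies instead.
Duty = €7,104.30 × 0% = €0.00.
Line 2 (28.32, Casena, 2,677 pairs, €505,203.44):
Base rate for 28.32 is 27%.
Duty = €505,203.44 × 27% = €136,404.93.
Line 3 (33.52, Casena, 615 liters, €50,682.15):
Base rate for 33.52 is 19%.
Duty = €50,682.15 × 19% = €9,629.61.
Line 4 (13.17, Solia, 6,791 units, €151,099.75):
Code 13.17 is under a tariff-rate quota (threshold 4,221 units). In-quota: 4,221 units at 9.5%; over-quota: 2,570 units at 19.5%.
Pro-rata value split: in-quota = €151,099.75 × 4,221/6,791 = €93,917.25; over-quota = €151,099.75 − €93,917.25 = €57,182.50.
In-quota duty = €93,917.25 × 9.5% = €8,922.14. Over-quota duty = €57,182.50 × 19.5% = €11,150.59.
Line duty = €8,922.14 + €11,150.59 = €20,072.73.
Total = €0.00 + €136,404.93 + €9,629.61 + €20,072.73 = €166,107.27.

€166,107.27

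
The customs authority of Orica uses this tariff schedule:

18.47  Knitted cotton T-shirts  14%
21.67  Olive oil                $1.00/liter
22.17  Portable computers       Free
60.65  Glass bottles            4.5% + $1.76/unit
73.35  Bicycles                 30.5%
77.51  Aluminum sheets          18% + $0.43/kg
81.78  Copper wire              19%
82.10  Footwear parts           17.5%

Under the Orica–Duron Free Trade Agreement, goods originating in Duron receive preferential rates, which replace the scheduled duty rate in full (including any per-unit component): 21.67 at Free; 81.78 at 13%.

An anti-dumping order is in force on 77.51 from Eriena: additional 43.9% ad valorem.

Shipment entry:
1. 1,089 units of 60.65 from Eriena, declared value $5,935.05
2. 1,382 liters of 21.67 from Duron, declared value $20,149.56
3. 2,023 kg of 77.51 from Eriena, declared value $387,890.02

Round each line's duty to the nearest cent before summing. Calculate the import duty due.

Line 1 (60.65, Eriena, 1,089 units, $5,935.05):
Base rate for 60.65 is 4.5% + $1.76/unit.
Duty = $5,935.05 × 4.5% + 1,089 × $1.76 = $2,183.72.
Line 2 (21.67, Duron, 1,382 liters, $20,149.56):
Base rate for 21.67 is $1.00/liter.
Origin Duron qualifies under the Orica–Duron agreement and 21.67 is covered: preferential rate Free applies instead.
Duty = $20,149.56 × 0% = $0.00.
Line 3 (77.51, Eriena, 2,023 kg, $387,890.02):
Base rate for 77.51 is 18% + $0.43/kg.
Additional duty on 77.51 from Eriena: +43.9%. Applied ad valorem rate: 18% + 43.9% = 61.9%.
Duty = $387,890.02 × 61.9% + 2,023 × $0.43 = $240,973.81.
Total = $2,183.72 + $0.00 + $240,973.81 = $243,157.53.

$243,157.53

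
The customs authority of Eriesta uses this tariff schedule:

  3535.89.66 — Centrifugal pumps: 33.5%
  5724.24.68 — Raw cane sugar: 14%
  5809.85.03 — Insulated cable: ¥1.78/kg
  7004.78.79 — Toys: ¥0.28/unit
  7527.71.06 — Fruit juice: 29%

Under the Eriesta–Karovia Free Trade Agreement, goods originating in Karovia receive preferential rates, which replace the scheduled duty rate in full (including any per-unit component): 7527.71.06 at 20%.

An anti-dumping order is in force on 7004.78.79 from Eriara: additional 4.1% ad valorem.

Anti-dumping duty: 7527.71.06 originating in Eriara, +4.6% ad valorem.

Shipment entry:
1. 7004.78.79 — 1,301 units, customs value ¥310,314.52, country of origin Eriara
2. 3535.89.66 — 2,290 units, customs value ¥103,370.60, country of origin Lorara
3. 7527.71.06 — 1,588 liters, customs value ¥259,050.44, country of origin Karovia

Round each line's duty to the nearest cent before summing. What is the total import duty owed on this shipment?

Line 1 (7004.78.79, Eriara, 1,301 units, ¥310,314.52):
Base rate for 7004.78.79 is ¥0.28/unit.
Additional duty on 7004.78.79 from Eriara: +4.1% ad valorem. Applied ad valorem rate = 4.1%.
Duty = ¥310,314.52 × 4.1% + 1,301 × ¥0.28 = ¥13,087.18.
Line 2 (3535.89.66, Lorara, 2,290 units, ¥103,370.60):
Base rate for 3535.89.66 is 33.5%.
Duty = ¥103,370.60 × 33.5% = ¥34,629.15.
Line 3 (7527.71.06, Karovia, 1,588 liters, ¥259,050.44):
Base rate for 7527.71.06 is 29%.
Origin Karovia qualifies under the Eriesta–Karovia agreement and 7527.71.06 is covered: preferential rate 20% applies instead.
The additional-duty order on 7527.71.06 targets Eriara, not Karovia; it does not apply.
Duty = ¥259,050.44 × 20% = ¥51,810.09.
Total = ¥13,087.18 + ¥34,629.15 + ¥51,810.09 = ¥99,526.42.

¥99,526.42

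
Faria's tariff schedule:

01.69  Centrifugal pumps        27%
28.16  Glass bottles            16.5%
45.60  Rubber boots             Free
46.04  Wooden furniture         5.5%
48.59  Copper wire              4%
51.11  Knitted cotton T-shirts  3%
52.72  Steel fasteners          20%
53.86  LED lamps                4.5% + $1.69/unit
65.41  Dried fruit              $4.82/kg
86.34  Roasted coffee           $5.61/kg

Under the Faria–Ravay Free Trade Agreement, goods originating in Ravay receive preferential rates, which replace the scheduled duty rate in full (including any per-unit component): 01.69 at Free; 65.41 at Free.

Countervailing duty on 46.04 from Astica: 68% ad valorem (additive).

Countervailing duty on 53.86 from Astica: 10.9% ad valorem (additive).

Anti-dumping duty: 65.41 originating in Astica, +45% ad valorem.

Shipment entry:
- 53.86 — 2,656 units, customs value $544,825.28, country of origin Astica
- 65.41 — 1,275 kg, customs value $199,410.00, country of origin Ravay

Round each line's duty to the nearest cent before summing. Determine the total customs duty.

Line 1 (53.86, Astica, 2,656 units, $544,825.28):
Base rate for 53.86 is 4.5% + $1.69/unit.
Additional duty on 53.86 from Astica: +10.9%. Applied ad valorem rate: 4.5% + 10.9% = 15.4%.
Duty = $544,825.28 × 15.4% + 2,656 × $1.69 = $88,391.73.
Line 2 (65.41, Ravay, 1,275 kg, $199,410.00):
Base rate for 65.41 is $4.82/kg.
Origin Ravay qualifies under the Faria–Ravay agreement and 65.41 is covered: preferential rate Free applies instead.
The additional-duty order on 65.41 targets Astica, not Ravay; it does not apply.
Duty = $199,410.00 × 0% = $0.00.
Total = $88,391.73 + $0.00 = $88,391.73.

$88,391.73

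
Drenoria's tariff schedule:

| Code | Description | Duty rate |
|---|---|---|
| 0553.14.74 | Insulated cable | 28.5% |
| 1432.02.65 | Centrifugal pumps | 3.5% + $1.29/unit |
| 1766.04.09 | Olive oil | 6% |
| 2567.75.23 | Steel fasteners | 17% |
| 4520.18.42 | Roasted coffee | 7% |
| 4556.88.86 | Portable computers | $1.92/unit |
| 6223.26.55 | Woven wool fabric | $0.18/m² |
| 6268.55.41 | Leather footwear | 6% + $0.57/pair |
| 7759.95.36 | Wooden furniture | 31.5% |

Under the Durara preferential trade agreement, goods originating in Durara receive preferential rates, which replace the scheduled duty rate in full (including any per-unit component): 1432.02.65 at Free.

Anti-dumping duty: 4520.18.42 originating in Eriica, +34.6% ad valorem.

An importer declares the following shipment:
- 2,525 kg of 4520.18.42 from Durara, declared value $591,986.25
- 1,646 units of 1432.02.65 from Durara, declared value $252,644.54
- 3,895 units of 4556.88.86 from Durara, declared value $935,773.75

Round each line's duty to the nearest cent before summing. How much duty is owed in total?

$48,917.44

Line 1 (4520.18.42, Durara, 2,525 kg, $591,986.25):
Base rate for 4520.18.42 is 7%.
Origin Durara is the FTA partner but 4520.18.42 is not on the preference list; base rate stands.
The additional-duty order on 4520.18.42 targets Eriica, not Durara; it does not apply.
Duty = $591,986.25 × 7% = $41,439.04.
Line 2 (1432.02.65, Durara, 1,646 units, $252,644.54):
Base rate for 1432.02.65 is 3.5% + $1.29/unit.
Origin Durara qualifies under the Drenoria–Durara agreement and 1432.02.65 is covered: preferential rate Free applies instead.
Duty = $252,644.54 × 0% = $0.00.
Line 3 (4556.88.86, Durara, 3,895 units, $935,773.75):
Base rate for 4556.88.86 is $1.92/unit.
Origin Durara is the FTA partner but 4556.88.86 is not on the preference list; base rate stands.
Duty = 3,895 × $1.92 = $7,478.40.
Total = $41,439.04 + $0.00 + $7,478.40 = $48,917.44.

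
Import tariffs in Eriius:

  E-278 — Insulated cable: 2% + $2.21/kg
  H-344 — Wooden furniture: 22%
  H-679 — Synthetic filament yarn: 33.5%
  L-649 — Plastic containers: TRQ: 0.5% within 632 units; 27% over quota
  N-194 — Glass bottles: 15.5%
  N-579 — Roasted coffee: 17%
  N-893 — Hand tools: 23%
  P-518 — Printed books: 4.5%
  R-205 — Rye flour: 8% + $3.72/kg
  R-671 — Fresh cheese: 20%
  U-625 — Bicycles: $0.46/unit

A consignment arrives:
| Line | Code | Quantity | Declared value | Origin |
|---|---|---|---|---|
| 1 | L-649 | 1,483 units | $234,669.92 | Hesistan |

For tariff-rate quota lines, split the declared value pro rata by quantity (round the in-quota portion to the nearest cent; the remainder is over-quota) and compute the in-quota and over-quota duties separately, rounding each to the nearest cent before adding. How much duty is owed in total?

Line 1 (L-649, Hesistan, 1,483 units, $234,669.92):
Code L-649 is under a tariff-rate quota (threshold 632 units). In-quota: 632 units at 0.5%; over-quota: 851 units at 27%.
Pro-rata value split: in-quota = $234,669.92 × 632/1,483 = $100,007.68; over-quota = $234,669.92 − $100,007.68 = $134,662.24.
In-quota duty = $100,007.68 × 0.5% = $500.04. Over-quota duty = $134,662.24 × 27% = $36,358.80.
Line duty = $500.04 + $36,358.80 = $36,858.84.

$36,858.84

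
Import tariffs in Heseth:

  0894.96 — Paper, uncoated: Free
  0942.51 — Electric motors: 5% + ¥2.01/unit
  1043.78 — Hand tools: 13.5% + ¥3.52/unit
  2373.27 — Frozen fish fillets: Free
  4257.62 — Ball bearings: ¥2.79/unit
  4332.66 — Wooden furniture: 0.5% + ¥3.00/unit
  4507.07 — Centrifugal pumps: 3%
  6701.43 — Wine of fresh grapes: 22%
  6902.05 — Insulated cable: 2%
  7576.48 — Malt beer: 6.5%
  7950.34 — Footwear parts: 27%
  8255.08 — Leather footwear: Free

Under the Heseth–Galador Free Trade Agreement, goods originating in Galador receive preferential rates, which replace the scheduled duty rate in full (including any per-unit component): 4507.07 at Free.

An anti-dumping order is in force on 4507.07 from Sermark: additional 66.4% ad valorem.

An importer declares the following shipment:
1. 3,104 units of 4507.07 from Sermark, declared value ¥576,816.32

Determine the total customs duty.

¥400,310.53

Line 1 (4507.07, Sermark, 3,104 units, ¥576,816.32):
Base rate for 4507.07 is 3%.
4507.07 has an FTA preferential rate, but origin Sermark is not Galador; base rate stands.
Additional duty on 4507.07 from Sermark: +66.4%. Applied ad valorem rate: 3% + 66.4% = 69.4%.
Duty = ¥576,816.32 × 69.4% = ¥400,310.53.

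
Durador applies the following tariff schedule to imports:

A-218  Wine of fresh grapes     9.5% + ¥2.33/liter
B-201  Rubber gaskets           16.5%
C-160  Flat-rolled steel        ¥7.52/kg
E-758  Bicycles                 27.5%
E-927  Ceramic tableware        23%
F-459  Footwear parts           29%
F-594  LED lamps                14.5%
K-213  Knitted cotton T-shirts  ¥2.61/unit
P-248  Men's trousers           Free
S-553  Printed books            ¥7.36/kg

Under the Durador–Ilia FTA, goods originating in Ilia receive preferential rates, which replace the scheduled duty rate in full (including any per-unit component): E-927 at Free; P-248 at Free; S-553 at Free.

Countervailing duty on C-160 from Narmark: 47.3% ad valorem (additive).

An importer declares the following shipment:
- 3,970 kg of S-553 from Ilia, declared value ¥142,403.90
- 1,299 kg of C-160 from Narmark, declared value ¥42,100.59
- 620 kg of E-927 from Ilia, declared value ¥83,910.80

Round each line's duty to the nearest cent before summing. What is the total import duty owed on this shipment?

Line 1 (S-553, Ilia, 3,970 kg, ¥142,403.90):
Base rate for S-553 is ¥7.36/kg.
Origin Ilia qualifies under the Durador–Ilia agreement and S-553 is covered: preferential rate Free applies instead.
Duty = ¥142,403.90 × 0% = ¥0.00.
Line 2 (C-160, Narmark, 1,299 kg, ¥42,100.59):
Base rate for C-160 is ¥7.52/kg.
Additional duty on C-160 from Narmark: +47.3% ad valorem. Applied ad valorem rate = 47.3%.
Duty = ¥42,100.59 × 47.3% + 1,299 × ¥7.52 = ¥29,682.06.
Line 3 (E-927, Ilia, 620 kg, ¥83,910.80):
Base rate for E-927 is 23%.
Origin Ilia qualifies under the Durador–Ilia agreement and E-927 is covered: preferential rate Free applies instead.
Duty = ¥83,910.80 × 0% = ¥0.00.
Total = ¥0.00 + ¥29,682.06 + ¥0.00 = ¥29,682.06.

¥29,682.06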